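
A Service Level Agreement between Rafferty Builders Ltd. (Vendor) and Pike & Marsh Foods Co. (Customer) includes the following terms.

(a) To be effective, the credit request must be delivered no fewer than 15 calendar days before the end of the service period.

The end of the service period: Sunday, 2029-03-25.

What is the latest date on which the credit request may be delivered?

Counting back 15 calendar days from 2029-03-25 gives 2029-03-10.

2029-03-10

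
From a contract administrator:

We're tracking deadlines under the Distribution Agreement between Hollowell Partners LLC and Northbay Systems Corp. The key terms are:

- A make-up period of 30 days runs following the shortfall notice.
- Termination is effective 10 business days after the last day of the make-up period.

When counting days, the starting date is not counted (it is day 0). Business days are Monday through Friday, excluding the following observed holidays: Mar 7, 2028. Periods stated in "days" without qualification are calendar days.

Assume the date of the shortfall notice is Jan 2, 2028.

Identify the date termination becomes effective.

The last day of the make-up period: Jan 2, 2028 + 30 days = Feb 1, 2028.
The date termination becomes effective: 10 business days after Tuesday, Feb 1, 2028, skipping weekends — Feb 2, Feb 3, Feb 4, Feb 7, Feb 8, Feb 9, Feb 10, Feb 11, Feb 14, Feb 15 — lands on Tuesday, Feb 15, 2028.

Feb 15, 2028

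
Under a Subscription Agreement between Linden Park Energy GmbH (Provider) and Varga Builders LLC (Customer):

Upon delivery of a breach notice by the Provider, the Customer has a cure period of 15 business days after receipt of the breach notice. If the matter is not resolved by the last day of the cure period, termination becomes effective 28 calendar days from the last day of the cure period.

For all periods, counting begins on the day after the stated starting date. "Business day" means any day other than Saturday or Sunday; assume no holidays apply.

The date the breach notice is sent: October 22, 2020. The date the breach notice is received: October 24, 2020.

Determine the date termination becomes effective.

December 11, 2020

The last day of the cure period: 15 business days after Saturday, October 24, 2020, skipping weekends — Oct 26, Oct 27, Oct 28, Oct 29, …, Nov 11, Nov 12, Nov 13 — lands on Friday, November 13, 2020.
The date termination becomes effective: November 13, 2020 + 28 days = December 11, 2020.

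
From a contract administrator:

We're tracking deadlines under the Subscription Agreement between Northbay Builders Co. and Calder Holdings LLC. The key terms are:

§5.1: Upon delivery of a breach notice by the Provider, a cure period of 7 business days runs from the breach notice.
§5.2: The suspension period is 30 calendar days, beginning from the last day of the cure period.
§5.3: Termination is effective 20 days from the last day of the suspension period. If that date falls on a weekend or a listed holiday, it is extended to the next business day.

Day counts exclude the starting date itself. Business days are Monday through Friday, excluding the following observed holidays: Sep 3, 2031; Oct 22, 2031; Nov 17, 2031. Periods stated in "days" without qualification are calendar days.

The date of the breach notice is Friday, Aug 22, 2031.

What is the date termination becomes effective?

Oct 23, 2031

From Friday, Aug 22, 2031, 7 business days (Aug 25, Aug 26, Aug 27, Aug 28, Aug 29, Sep 1, Sep 2, skipping weekends) brings us to Tuesday, Sep 2, 2031, which is the last day of the cure period.
The last day of the suspension period: 30 calendar days after Sep 2, 2031 is Oct 2, 2031.
The date termination becomes effective: Oct 2, 2031 + 20 days = Oct 22, 2031. That falls on Wednesday, a listed holiday, so it rolls to the next business day, Thursday, Oct 23, 2031.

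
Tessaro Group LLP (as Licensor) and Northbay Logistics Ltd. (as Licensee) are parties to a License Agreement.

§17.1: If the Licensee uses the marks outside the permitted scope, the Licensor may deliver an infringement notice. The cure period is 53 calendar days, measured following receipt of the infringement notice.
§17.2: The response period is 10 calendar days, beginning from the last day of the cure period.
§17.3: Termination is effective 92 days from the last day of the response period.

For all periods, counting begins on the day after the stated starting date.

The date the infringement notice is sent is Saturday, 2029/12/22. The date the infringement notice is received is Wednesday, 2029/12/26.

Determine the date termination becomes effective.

Adding 53 calendar days to 2029/12/26 gives 2030/02/17, which is the last day of the cure period.
The last day of the response period: 2030/02/17 + 10 days = 2030/02/27.
The date termination becomes effective: 2030/02/27 + 92 days = 2030/05/30.

2030/05/30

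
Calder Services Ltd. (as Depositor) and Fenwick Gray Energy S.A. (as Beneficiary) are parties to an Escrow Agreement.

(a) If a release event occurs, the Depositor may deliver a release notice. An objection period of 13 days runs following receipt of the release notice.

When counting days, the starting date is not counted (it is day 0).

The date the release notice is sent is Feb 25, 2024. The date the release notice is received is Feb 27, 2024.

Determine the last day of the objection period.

The last day of the objection period: 13 calendar days after Feb 27, 2024 is Mar 11, 2024.

Mar 11, 2024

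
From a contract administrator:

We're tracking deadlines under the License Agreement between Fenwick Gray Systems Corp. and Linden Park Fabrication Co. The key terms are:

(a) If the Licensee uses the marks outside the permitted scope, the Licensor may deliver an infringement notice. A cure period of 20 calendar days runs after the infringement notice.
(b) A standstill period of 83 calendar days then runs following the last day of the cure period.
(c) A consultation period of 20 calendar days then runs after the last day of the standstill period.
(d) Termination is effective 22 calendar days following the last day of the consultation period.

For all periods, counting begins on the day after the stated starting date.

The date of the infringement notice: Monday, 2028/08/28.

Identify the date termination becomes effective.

2029/01/20

The last day of the cure period: 2028/08/28 + 20 days = 2028/09/17.
Adding 83 calendar days to 2028/09/17 gives 2028/12/09, which is the last day of the standstill period.
Adding 20 calendar days to 2028/12/09 gives 2028/12/29, which is the last day of the consultation period.
The date termination becomes effective: 22 calendar days after 2028/12/29 is 2029/01/20.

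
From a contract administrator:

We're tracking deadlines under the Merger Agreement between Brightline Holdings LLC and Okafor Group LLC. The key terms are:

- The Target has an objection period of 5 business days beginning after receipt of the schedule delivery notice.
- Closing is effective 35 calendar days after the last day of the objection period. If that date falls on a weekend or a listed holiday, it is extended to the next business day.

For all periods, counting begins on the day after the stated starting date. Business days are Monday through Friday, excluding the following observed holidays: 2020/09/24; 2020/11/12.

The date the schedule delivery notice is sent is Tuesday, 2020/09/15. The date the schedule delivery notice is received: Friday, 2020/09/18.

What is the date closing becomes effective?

2020/11/02

From Friday, 2020/09/18, 5 business days (Sep 21, Sep 22, Sep 23, Sep 25, Sep 28, skipping weekends and the listed holiday on Sep 24) brings us to Monday, 2020/09/28, which is the last day of the objection period.
Adding 35 calendar days to 2020/09/28 gives 2020/11/02, which is the date closing becomes effective. 2020/11/02 is a Monday and is not a listed holiday, so no roll-forward applies.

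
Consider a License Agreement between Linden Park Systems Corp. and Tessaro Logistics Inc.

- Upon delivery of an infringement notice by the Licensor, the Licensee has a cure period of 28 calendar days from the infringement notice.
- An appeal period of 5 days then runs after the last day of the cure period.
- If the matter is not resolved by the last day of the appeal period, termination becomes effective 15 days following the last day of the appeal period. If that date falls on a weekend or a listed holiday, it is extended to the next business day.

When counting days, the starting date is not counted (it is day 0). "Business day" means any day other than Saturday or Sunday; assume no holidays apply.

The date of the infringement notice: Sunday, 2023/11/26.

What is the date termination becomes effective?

2024/01/15

The last day of the cure period: 2023/11/26 + 28 days = 2023/12/24.
Adding 5 calendar days to 2023/12/24 gives 2023/12/29, which is the last day of the appeal period.
Adding 15 calendar days to 2023/12/29 gives 2024/01/13, which is the date termination becomes effective. That falls on a Saturday, so it rolls to the next business day, Monday, 2024/01/15.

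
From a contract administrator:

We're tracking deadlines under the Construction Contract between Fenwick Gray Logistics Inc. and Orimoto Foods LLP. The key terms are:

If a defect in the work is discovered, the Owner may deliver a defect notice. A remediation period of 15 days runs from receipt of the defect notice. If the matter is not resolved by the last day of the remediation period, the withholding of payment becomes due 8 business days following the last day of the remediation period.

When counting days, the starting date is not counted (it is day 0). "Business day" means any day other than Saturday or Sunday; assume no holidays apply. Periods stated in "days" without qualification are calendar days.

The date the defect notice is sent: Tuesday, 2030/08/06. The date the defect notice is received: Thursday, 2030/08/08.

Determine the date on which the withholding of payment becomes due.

2030/09/04

Adding 15 calendar days to 2030/08/08 gives 2030/08/23, which is the last day of the remediation period.
The date on which the withholding of payment becomes due: 8 business days after Friday, 2030/08/23, skipping weekends — Aug 26, Aug 27, Aug 28, Aug 29, Aug 30, Sep 2, Sep 3, Sep 4 — lands on Wednesday, 2030/09/04.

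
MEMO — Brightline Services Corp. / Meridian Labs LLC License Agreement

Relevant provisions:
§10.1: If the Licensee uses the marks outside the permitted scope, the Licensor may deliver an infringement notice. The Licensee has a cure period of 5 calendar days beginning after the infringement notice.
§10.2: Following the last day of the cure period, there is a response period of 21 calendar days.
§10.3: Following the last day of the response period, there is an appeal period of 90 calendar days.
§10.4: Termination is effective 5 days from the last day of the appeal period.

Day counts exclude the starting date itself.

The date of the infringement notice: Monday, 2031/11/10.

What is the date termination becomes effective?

The last day of the cure period: 5 calendar days after 2031/11/10 is 2031/11/15.
Adding 21 calendar days to 2031/11/15 gives 2031/12/06, which is the last day of the response period.
The last day of the appeal period: 90 calendar days after 2031/12/06 is 2032/03/05.
The date termination becomes effective: 5 calendar days after 2032/03/05 is 2032/03/10.

2032/03/10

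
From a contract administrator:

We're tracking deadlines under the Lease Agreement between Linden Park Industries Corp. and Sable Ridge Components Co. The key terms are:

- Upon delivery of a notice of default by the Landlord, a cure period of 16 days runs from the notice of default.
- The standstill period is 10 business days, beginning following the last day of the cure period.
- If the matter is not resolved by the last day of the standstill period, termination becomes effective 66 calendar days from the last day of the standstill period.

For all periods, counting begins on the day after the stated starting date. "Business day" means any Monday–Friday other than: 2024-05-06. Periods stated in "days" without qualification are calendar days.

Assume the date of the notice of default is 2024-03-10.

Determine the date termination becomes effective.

2024-06-14

The last day of the cure period: 16 calendar days after 2024-03-10 is 2024-03-26.
The last day of the standstill period: counting 10 business days from Tuesday, 2024-03-26 (Mar 27, Mar 28, Mar 29, Apr 1, Apr 2, Apr 3, Apr 4, Apr 5, Apr 8, Apr 9, skipping weekends) reaches Tuesday, 2024-04-09.
Adding 66 calendar days to 2024-04-09 gives 2024-06-14, which is the date termination becomes effective.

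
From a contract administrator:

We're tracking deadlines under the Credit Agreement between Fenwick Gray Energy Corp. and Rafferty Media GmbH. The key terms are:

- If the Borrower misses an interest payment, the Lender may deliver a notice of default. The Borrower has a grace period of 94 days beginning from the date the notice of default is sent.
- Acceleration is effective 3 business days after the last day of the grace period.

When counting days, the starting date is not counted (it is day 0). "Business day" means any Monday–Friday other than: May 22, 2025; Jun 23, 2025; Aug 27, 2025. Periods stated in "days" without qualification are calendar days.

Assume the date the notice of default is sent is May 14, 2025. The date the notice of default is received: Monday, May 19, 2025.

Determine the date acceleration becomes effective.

Aug 20, 2025

The last day of the grace period: May 14, 2025 + 94 days = Aug 16, 2025.
The date acceleration becomes effective: counting 3 business days from Saturday, Aug 16, 2025 (Aug 18, Aug 19, Aug 20, skipping weekends) reaches Wednesday, Aug 20, 2025.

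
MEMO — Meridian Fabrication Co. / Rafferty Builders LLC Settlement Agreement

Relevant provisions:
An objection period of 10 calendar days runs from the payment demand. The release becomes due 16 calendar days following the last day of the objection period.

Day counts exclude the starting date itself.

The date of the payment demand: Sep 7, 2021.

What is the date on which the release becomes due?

The last day of the objection period: Sep 7, 2021 + 10 days = Sep 17, 2021.
The date on which the release becomes due: Sep 17, 2021 + 16 days = Oct 3, 2021.

Oct 3, 2021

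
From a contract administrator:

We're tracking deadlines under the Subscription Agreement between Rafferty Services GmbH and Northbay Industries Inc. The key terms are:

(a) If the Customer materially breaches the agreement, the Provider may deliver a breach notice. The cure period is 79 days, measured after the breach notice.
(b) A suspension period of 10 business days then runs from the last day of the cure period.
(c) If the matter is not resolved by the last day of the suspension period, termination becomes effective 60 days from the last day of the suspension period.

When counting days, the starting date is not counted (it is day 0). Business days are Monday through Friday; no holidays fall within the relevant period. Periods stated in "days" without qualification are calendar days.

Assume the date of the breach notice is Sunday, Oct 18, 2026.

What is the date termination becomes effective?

Mar 20, 2027

The last day of the cure period: Oct 18, 2026 + 79 days = Jan 5, 2027.
The last day of the suspension period: counting 10 business days from Tuesday, Jan 5, 2027 (Jan 6, Jan 7, Jan 8, Jan 11, Jan 12, Jan 13, Jan 14, Jan 15, Jan 18, Jan 19, skipping weekends) reaches Tuesday, Jan 19, 2027.
The date termination becomes effective: Jan 19, 2027 + 60 days = Mar 20, 2027.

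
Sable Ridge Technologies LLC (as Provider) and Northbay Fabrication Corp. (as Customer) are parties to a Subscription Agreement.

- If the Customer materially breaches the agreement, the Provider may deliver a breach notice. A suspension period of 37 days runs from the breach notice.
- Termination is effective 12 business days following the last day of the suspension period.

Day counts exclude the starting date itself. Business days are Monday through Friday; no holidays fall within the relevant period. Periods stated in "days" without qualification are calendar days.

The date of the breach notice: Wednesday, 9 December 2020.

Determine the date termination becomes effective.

2 February 2021

The last day of the suspension period: 37 calendar days after 9 December 2020 is 15 January 2021.
From Friday, 15 January 2021, 12 business days (Jan 18, Jan 19, Jan 20, Jan 21, …, Jan 29, Feb 1, Feb 2, skipping weekends) brings us to Tuesday, 2 February 2021, which is the date termination becomes effective.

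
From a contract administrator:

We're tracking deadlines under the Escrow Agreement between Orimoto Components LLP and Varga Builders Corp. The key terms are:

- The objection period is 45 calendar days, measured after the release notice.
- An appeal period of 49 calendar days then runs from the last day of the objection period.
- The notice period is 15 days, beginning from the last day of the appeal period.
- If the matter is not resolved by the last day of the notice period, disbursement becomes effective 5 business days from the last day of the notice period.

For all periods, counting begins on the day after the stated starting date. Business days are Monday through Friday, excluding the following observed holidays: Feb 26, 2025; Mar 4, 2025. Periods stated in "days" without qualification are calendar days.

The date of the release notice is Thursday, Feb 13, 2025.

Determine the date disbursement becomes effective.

The last day of the objection period: Feb 13, 2025 + 45 days = Mar 30, 2025.
Adding 49 calendar days to Mar 30, 2025 gives May 18, 2025, which is the last day of the appeal period.
Adding 15 calendar days to May 18, 2025 gives Jun 2, 2025, which is the last day of the notice period.
From Monday, Jun 2, 2025, 5 business days (Jun 3, Jun 4, Jun 5, Jun 6, Jun 9, skipping weekends) brings us to Monday, Jun 9, 2025, which is the date disbursement becomes effective.

Jun 9, 2025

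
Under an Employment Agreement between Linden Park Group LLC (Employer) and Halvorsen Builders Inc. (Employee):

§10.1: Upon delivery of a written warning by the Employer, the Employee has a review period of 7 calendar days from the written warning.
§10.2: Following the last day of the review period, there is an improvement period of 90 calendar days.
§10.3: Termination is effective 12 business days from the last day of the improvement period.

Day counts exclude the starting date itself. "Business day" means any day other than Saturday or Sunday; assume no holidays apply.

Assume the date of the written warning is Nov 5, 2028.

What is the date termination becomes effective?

The last day of the review period: 7 calendar days after Nov 5, 2028 is Nov 12, 2028.
Adding 90 calendar days to Nov 12, 2028 gives Feb 10, 2029, which is the last day of the improvement period.
The date termination becomes effective: counting 12 business days from Saturday, Feb 10, 2029 (Feb 12, Feb 13, Feb 14, Feb 15, …, Feb 23, Feb 26, Feb 27, skipping weekends) reaches Tuesday, Feb 27, 2029.

Feb 27, 2029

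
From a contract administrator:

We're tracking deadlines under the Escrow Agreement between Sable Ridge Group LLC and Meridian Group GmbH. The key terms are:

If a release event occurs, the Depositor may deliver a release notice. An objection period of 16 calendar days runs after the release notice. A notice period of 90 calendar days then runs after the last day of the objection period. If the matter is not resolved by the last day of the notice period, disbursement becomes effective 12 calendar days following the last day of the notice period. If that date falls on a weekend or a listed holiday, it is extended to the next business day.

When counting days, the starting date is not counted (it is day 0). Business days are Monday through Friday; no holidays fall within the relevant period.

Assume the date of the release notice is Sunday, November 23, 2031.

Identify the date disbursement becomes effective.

March 22, 2032

The last day of the objection period: November 23, 2031 + 16 days = December 9, 2031.
Adding 90 calendar days to December 9, 2031 gives March 8, 2032, which is the last day of the notice period.
Adding 12 calendar days to March 8, 2032 gives March 20, 2032, which is the date disbursement becomes effective. That falls on a Saturday, so it rolls to the next business day, Monday, March 22, 2032.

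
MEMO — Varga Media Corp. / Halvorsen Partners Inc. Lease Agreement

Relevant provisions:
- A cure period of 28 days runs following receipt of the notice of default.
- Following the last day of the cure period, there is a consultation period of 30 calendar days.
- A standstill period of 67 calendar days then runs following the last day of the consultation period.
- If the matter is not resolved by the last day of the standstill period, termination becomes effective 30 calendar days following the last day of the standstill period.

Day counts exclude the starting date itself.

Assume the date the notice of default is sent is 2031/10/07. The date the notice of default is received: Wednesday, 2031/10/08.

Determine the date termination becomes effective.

The last day of the cure period: 2031/10/08 + 28 days = 2031/11/05.
The last day of the consultation period: 30 calendar days after 2031/11/05 is 2031/12/05.
The last day of the standstill period: 67 calendar days after 2031/12/05 is 2032/02/10.
The date termination becomes effective: 2032/02/10 + 30 days = 2032/03/11.

2032/03/11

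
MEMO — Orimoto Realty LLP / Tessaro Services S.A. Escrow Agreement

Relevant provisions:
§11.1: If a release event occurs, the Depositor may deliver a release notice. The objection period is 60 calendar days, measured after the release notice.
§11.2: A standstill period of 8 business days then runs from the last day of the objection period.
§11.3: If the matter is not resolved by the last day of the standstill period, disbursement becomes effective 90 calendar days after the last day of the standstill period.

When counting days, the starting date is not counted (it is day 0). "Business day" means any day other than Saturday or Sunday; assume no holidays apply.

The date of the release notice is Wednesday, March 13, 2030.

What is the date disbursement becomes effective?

August 20, 2030

The last day of the objection period: 60 calendar days after March 13, 2030 is May 12, 2030.
The last day of the standstill period: 8 business days after Sunday, May 12, 2030, skipping weekends — May 13, May 14, May 15, May 16, May 17, May 20, May 21, May 22 — lands on Wednesday, May 22, 2030.
The date disbursement becomes effective: May 22, 2030 + 90 days = August 20, 2030.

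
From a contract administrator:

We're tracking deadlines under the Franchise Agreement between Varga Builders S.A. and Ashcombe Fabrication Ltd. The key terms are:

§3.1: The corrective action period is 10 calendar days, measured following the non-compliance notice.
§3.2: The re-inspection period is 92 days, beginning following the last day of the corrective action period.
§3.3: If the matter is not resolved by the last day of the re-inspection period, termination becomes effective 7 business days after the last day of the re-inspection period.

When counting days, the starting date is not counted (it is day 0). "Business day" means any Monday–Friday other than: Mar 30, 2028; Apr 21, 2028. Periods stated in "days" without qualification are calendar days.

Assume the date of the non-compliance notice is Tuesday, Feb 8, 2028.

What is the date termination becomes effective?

The last day of the corrective action period: Feb 8, 2028 + 10 days = Feb 18, 2028.
Adding 92 calendar days to Feb 18, 2028 gives May 20, 2028, which is the last day of the re-inspection period.
The date termination becomes effective: counting 7 business days from Saturday, May 20, 2028 (May 22, May 23, May 24, May 25, May 26, May 29, May 30, skipping weekends) reaches Tuesday, May 30, 2028.

May 30, 2028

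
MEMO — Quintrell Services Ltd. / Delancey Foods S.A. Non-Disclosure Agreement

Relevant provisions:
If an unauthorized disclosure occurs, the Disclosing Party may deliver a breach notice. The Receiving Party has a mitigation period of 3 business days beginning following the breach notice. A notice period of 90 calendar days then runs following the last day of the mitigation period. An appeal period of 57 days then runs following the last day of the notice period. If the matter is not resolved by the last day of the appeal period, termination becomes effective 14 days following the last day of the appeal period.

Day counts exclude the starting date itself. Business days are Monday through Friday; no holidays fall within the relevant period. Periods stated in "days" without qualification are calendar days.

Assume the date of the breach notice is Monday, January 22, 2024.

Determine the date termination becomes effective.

The last day of the mitigation period: 3 business days after Monday, January 22, 2024, skipping weekends — Jan 23, Jan 24, Jan 25 — lands on Thursday, January 25, 2024.
Adding 90 calendar days to January 25, 2024 gives April 24, 2024, which is the last day of the notice period.
Adding 57 calendar days to April 24, 2024 gives June 20, 2024, which is the last day of the appeal period.
The date termination becomes effective: 14 calendar days after June 20, 2024 is July 4, 2024.

July 4, 2024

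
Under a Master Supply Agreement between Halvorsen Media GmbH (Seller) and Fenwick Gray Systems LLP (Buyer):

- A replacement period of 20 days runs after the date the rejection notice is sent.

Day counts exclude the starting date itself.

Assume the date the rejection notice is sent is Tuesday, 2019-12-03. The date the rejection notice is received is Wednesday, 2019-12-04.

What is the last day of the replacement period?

2019-12-23

The last day of the replacement period: 20 calendar days after 2019-12-03 is 2019-12-23.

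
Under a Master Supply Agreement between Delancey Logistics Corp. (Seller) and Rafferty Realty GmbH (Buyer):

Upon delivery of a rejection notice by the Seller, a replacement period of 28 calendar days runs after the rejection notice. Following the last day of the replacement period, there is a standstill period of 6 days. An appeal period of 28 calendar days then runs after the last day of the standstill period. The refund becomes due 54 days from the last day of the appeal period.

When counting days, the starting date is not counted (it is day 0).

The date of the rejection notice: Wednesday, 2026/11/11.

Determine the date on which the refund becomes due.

The last day of the replacement period: 28 calendar days after 2026/11/11 is 2026/12/09.
Adding 6 calendar days to 2026/12/09 gives 2026/12/15, which is the last day of the standstill period.
The last day of the appeal period: 2026/12/15 + 28 days = 2027/01/12.
Adding 54 calendar days to 2027/01/12 gives 2027/03/07, which is the date on which the refund becomes due.

2027/03/07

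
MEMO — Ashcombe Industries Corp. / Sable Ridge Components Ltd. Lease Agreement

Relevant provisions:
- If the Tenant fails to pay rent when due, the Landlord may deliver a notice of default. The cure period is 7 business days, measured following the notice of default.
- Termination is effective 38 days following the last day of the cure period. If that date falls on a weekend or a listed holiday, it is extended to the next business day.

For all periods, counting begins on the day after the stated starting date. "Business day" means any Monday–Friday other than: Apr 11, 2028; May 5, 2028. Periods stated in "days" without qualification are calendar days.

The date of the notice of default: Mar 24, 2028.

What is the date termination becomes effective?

From Friday, Mar 24, 2028, 7 business days (Mar 27, Mar 28, Mar 29, Mar 30, Mar 31, Apr 3, Apr 4, skipping weekends) brings us to Tuesday, Apr 4, 2028, which is the last day of the cure period.
The date termination becomes effective: 38 calendar days after Apr 4, 2028 is May 12, 2028. May 12, 2028 is a Friday and is not a listed holiday, so no roll-forward applies.

May 12, 2028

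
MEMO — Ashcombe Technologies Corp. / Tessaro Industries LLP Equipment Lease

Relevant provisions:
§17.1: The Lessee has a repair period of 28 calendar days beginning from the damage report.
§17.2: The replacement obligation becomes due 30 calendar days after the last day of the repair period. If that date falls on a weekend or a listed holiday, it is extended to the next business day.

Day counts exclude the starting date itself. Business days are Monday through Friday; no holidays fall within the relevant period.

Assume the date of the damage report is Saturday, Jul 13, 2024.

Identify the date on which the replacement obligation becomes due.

The last day of the repair period: 28 calendar days after Jul 13, 2024 is Aug 10, 2024.
The date on which the replacement obligation becomes due: 30 calendar days after Aug 10, 2024 is Sep 9, 2024. Sep 9, 2024 is a Monday, so no roll-forward applies.

Sep 9, 2024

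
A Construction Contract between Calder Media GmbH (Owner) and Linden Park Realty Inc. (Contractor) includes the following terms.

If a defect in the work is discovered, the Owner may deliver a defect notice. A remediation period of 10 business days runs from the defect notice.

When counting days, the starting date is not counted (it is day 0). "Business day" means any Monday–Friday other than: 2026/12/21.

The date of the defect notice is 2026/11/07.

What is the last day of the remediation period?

2026/11/20

The last day of the remediation period: counting 10 business days from Saturday, 2026/11/07 (Nov 9, Nov 10, Nov 11, Nov 12, Nov 13, Nov 16, Nov 17, Nov 18, Nov 19, Nov 20, skipping weekends) reaches Friday, 2026/11/20.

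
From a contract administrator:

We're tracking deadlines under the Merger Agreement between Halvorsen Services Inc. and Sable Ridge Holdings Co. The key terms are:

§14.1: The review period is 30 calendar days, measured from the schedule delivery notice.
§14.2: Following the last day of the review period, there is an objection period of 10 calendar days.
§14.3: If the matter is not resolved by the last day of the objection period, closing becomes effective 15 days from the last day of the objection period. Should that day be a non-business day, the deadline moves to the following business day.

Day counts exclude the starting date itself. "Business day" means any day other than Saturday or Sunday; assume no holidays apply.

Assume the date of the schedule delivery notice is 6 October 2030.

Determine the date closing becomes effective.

The last day of the review period: 30 calendar days after 6 October 2030 is 5 November 2030.
Adding 10 calendar days to 5 November 2030 gives 15 November 2030, which is the last day of the objection period.
Adding 15 calendar days to 15 November 2030 gives 30 November 2030, which is the date closing becomes effective. That falls on a Saturday, so it rolls to the next business day, Monday, 2 December 2030.

2 December 2030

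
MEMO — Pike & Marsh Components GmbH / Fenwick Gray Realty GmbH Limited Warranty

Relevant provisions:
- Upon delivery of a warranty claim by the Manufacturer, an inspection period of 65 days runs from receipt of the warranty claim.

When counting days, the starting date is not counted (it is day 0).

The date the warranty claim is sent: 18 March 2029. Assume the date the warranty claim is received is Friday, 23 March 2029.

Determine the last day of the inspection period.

27 May 2029

The last day of the inspection period: 65 calendar days after 23 March 2029 is 27 May 2029.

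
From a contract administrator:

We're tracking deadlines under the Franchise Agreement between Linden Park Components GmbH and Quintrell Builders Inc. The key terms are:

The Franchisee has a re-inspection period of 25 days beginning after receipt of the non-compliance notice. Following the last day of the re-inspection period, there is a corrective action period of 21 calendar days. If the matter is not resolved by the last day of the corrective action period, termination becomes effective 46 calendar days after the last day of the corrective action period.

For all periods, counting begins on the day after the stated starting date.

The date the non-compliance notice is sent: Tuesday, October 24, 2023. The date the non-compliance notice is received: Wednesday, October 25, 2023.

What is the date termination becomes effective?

January 25, 2024

The last day of the re-inspection period: 25 calendar days after October 25, 2023 is November 19, 2023.
Adding 21 calendar days to November 19, 2023 gives December 10, 2023, which is the last day of the corrective action period.
The date termination becomes effective: December 10, 2023 + 46 days = January 25, 2024.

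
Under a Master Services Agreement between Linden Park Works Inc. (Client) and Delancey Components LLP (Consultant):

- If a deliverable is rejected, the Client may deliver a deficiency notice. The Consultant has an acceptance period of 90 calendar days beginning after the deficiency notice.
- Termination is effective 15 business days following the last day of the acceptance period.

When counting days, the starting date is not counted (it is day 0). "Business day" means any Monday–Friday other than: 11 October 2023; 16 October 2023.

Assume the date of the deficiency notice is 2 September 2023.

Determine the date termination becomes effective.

22 December 2023

Adding 90 calendar days to 2 September 2023 gives 1 December 2023, which is the last day of the acceptance period.
The date termination becomes effective: counting 15 business days from Friday, 1 December 2023 (Dec 4, Dec 5, Dec 6, Dec 7, …, Dec 20, Dec 21, Dec 22, skipping weekends) reaches Friday, 22 December 2023.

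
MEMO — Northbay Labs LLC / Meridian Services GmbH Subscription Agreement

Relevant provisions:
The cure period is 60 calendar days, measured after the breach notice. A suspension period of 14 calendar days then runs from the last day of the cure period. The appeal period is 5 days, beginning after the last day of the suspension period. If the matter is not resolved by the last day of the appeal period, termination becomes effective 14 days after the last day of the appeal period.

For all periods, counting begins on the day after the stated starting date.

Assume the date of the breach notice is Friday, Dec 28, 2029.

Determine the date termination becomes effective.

Mar 31, 2030

The last day of the cure period: Dec 28, 2029 + 60 days = Feb 26, 2030.
The last day of the suspension period: Feb 26, 2030 + 14 days = Mar 12, 2030.
The last day of the appeal period: Mar 12, 2030 + 5 days = Mar 17, 2030.
Adding 14 calendar days to Mar 17, 2030 gives Mar 31, 2030, which is the date termination becomes effective.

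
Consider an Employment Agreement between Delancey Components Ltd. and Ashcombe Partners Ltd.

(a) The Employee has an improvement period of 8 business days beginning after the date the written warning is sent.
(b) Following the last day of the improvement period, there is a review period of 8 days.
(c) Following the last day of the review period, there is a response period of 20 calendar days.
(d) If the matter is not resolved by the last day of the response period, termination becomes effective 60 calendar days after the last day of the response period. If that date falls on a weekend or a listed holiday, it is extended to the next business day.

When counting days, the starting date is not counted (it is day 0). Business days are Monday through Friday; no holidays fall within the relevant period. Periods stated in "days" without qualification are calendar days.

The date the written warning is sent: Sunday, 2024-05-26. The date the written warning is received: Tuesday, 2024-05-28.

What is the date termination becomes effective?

The last day of the improvement period: counting 8 business days from Sunday, 2024-05-26 (May 27, May 28, May 29, May 30, May 31, Jun 3, Jun 4, Jun 5, skipping weekends) reaches Wednesday, 2024-06-05.
Adding 8 calendar days to 2024-06-05 gives 2024-06-13, which is the last day of the review period.
The last day of the response period: 20 calendar days after 2024-06-13 is 2024-07-03.
The date termination becomes effective: 2024-07-03 + 60 days = 2024-09-01. That falls on a Sunday, so it rolls to the next business day, Monday, 2024-09-02.

2024-09-02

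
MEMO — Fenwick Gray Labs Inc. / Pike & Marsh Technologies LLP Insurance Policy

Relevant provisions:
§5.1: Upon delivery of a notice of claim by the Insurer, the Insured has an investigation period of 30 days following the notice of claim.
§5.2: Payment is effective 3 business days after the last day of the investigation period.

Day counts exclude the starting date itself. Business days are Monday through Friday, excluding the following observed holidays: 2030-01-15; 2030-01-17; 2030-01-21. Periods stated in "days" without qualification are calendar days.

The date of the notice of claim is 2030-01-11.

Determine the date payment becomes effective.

2030-02-13

The last day of the investigation period: 30 calendar days after 2030-01-11 is 2030-02-10.
From Sunday, 2030-02-10, 3 business days (Feb 11, Feb 12, Feb 13, skipping weekends) brings us to Wednesday, 2030-02-13, which is the date payment becomes effective.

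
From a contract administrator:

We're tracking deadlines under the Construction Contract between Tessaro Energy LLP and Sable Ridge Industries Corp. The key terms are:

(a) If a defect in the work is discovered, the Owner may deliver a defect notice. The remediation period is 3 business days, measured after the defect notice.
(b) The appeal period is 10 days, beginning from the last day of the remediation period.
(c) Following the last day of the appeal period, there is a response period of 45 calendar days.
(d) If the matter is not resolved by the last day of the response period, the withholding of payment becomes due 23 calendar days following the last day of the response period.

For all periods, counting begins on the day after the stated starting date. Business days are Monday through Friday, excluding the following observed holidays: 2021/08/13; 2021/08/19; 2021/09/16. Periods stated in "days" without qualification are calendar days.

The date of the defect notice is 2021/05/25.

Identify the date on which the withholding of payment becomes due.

2021/08/14

The last day of the remediation period: 3 business days after Tuesday, 2021/05/25, skipping weekends — May 26, May 27, May 28 — lands on Friday, 2021/05/28.
The last day of the appeal period: 10 calendar days after 2021/05/28 is 2021/06/07.
The last day of the response period: 2021/06/07 + 45 days = 2021/07/22.
The date on which the withholding of payment becomes due: 2021/07/22 + 23 days = 2021/08/14.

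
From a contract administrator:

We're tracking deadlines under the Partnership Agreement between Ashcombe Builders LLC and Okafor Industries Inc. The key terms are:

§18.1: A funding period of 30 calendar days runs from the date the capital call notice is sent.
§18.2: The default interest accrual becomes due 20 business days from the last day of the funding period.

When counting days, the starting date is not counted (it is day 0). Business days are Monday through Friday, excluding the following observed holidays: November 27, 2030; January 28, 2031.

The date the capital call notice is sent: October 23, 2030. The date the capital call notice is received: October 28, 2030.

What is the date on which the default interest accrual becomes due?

December 23, 2030

Adding 30 calendar days to October 23, 2030 gives November 22, 2030, which is the last day of the funding period.
From Friday, November 22, 2030, 20 business days (Nov 25, Nov 26, Nov 28, Nov 29, …, Dec 19, Dec 20, Dec 23, skipping weekends and the listed holiday on Nov 27) brings us to Monday, December 23, 2030, which is the date on which the default interest accrual becomes due.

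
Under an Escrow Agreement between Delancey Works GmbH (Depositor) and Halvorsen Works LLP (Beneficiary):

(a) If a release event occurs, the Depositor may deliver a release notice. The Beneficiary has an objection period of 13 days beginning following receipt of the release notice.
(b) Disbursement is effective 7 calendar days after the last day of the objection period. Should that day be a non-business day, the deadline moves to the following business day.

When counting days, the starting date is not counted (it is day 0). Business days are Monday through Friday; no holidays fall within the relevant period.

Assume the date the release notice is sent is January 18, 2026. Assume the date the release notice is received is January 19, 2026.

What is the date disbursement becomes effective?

The last day of the objection period: January 19, 2026 + 13 days = February 1, 2026.
The date disbursement becomes effective: 7 calendar days after February 1, 2026 is February 8, 2026. That falls on a Sunday, so it rolls to the next business day, Monday, February 9, 2026.

February 9, 2026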